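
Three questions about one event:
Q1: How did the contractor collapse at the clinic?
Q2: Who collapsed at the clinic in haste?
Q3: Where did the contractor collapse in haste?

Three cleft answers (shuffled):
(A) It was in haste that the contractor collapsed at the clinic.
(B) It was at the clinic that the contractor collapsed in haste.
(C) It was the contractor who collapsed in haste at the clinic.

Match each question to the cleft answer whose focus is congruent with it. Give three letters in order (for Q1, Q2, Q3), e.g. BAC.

Q1 asks about the manner; cleft (A) focuses "in haste", which is the manner — so Q1 → A.
Q2 asks about the subject (agent); cleft (C) focuses "the contractor", which is the subject (agent) — so Q2 → C.
Q3 asks about the location; cleft (B) focuses "at the clinic", which is the location — so Q3 → B.
Mapping: Q1→A, Q2→C, Q3→B.

ACB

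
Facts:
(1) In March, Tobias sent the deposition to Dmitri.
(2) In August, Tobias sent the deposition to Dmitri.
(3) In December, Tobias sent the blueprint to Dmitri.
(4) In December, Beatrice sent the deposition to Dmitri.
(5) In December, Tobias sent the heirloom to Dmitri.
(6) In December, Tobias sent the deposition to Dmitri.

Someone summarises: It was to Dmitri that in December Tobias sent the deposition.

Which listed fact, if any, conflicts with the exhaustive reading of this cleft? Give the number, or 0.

The cleft puts "Dmitri" in focus and presupposes the open proposition with Tobias as agent and the deposition as thing and in December as setting.
The exhaustive reading says no other recipient fits that background.
No listed fact matches the background with a different recipient. Exhaustivity holds.

0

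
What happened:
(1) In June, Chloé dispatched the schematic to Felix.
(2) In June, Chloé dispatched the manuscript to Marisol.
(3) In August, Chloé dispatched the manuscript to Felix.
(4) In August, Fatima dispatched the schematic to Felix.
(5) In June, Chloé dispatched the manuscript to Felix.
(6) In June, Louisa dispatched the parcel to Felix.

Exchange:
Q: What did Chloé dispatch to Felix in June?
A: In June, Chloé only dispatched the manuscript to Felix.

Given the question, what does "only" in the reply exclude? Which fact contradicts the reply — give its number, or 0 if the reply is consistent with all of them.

1

Answering "What did ...?" puts focus on the thing — here, "the manuscript".
"Only" then excludes alternative things while the background — Chloé as agent and Felix as recipient and in June as setting — is held fixed.
Fact (1) shares the background with a different thing (the schematic) — counterexample.
(Fact (2) would refute a reading with focus on the recipient — but that is not what the question asks.)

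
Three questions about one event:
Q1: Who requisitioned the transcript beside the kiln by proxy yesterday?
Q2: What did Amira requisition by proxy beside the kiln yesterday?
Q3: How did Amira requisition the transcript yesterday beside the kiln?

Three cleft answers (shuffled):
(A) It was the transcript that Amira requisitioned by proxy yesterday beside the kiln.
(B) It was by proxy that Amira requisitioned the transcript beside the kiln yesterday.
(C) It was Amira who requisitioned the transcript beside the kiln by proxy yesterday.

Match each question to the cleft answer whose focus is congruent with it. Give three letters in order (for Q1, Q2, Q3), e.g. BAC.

Q1 asks about the subject (agent); cleft (C) focuses "Amira", which is the subject (agent) — so Q1 → C.
Q2 asks about the direct object; cleft (A) focuses "the transcript", which is the direct object — so Q2 → A.
Q3 asks about the manner; cleft (B) focuses "by proxy", which is the manner — so Q3 → B.
Mapping: Q1→C, Q2→A, Q3→B.

CAB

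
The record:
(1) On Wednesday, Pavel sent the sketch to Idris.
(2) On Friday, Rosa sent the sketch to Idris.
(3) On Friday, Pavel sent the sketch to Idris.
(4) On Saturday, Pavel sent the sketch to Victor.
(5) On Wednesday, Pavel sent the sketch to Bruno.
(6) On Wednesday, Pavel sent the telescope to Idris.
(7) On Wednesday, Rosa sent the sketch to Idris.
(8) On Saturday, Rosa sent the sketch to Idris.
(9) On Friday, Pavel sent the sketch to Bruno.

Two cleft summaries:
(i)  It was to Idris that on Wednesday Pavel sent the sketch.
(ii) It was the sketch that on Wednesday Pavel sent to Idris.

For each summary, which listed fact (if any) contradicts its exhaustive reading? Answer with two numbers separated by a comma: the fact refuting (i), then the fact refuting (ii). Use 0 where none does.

Summary (i) focuses "Idris" (the recipient); background agent = Pavel, thing = the sketch, setting = on Wednesday. Fact (5) matches that background with recipient = Bruno — refutes (i).
Summary (ii) focuses "the sketch" (the thing); background agent = Pavel, recipient = Idris, setting = on Wednesday. Fact (6) matches that background with thing = the telescope — refutes (ii).

5, 6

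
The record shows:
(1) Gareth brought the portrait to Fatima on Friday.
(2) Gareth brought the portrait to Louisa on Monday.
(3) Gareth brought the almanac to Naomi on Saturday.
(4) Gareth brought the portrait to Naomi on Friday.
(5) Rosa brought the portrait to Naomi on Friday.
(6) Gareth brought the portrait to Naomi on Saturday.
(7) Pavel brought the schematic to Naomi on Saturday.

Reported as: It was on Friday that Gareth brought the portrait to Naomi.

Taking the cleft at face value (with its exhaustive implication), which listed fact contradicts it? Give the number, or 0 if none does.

6

The cleft puts "on Friday" in focus and presupposes the open proposition with same agent, thing, recipient (Gareth / the portrait / Naomi).
Exhaustivity: on Friday is the only setting satisfying that background.
But fact (6) also has same agent, thing, recipient (Gareth / the portrait / Naomi), with setting = on Saturday — so the exhaustive reading fails.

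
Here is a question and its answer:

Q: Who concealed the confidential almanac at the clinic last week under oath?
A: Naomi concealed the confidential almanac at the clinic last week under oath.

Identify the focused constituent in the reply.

Naomi

The wh-word "who" asks about the subject (agent).
In the answer, "the confidential almanac", "under oath", "last week" and "at the clinic" are given — repeated from the question.
The constituent filling the subject (agent) gap is "Naomi"; that is the focus and would carry nuclear stress.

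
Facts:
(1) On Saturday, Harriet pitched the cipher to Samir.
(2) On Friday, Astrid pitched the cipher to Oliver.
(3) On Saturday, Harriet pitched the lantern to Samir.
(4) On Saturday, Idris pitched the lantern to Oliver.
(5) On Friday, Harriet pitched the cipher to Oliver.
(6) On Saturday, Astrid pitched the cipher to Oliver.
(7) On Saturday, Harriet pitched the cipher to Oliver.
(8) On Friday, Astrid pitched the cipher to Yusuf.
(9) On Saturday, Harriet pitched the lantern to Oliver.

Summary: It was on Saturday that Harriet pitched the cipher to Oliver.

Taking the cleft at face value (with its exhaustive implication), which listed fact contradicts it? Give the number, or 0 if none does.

5

Focus of the cleft: "on Saturday" (the setting). Presupposed background: agent = Harriet, thing = the cipher, recipient = Oliver.
Exhaustivity: on Saturday is the only setting satisfying that background.
Fact (5) shares the background but with setting = on Friday; exhaustivity is violated.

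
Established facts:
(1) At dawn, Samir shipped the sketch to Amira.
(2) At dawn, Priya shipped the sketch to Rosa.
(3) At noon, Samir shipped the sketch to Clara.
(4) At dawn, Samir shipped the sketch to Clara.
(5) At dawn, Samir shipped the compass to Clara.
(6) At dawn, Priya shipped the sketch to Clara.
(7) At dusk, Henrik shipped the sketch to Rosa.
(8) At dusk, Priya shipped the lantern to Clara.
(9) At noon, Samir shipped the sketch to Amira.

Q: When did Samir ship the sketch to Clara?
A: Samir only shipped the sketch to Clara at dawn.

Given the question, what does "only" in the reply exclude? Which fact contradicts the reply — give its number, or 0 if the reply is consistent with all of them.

The question "When did ...?" targets the setting, so in the reply the focus falls on "at dawn".
So "only" ranges over settings; the rest (agent = Samir, thing = the sketch, recipient = Clara) is presupposed.
Fact (3) keeps agent = Samir, thing = the sketch, recipient = Clara but has setting = at noon; that refutes the reply.
(Fact (1) would refute a reading with focus on the recipient — but that is not what the question asks.)

3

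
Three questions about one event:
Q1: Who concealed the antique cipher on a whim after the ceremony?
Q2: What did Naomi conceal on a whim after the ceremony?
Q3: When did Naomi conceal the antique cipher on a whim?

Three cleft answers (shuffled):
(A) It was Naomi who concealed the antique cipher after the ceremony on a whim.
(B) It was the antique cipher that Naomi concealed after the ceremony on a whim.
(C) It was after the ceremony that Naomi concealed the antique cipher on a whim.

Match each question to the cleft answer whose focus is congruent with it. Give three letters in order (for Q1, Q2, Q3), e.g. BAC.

ABC

Q1 asks about the subject (agent); cleft (A) focuses "Naomi", which is the subject (agent) — so Q1 → A.
Q2 asks about the direct object; cleft (B) focuses "the antique cipher", which is the direct object — so Q2 → B.
Q3 asks about the time; cleft (C) focuses "after the ceremony", which is the time — so Q3 → C.
Mapping: Q1→A, Q2→B, Q3→C.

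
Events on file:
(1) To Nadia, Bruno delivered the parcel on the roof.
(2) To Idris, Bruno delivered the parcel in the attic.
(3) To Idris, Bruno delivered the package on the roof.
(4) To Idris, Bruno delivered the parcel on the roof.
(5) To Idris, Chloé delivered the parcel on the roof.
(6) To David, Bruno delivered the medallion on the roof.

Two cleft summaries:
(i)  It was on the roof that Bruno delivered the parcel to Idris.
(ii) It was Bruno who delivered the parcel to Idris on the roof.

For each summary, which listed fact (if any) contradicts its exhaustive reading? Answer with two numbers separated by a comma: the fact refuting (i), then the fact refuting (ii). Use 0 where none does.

2, 5

(i): focus "on the roof". Looking for Bruno as agent and the parcel as thing and Idris as recipient with some other setting — fact (2) has in the attic there. Refuted.
(ii): focus "Bruno". Looking for the parcel as thing and Idris as recipient and on the roof as setting with some other agent — fact (5) has Chloé there. Refuted.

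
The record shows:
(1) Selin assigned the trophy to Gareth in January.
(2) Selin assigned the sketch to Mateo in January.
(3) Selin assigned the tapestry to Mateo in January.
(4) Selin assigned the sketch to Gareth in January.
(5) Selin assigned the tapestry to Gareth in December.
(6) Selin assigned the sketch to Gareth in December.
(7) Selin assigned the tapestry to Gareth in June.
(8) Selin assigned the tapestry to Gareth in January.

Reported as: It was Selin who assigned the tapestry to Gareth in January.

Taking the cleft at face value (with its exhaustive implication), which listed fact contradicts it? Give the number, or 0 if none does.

Focus of the cleft: "Selin" (the agent). Presupposed background: thing = the tapestry, recipient = Gareth, setting = in January.
The exhaustive reading says no other agent fits that background.
Every other fact differs from the presupposition on some backgrounded slot, so none challenges the exhaustivity.

0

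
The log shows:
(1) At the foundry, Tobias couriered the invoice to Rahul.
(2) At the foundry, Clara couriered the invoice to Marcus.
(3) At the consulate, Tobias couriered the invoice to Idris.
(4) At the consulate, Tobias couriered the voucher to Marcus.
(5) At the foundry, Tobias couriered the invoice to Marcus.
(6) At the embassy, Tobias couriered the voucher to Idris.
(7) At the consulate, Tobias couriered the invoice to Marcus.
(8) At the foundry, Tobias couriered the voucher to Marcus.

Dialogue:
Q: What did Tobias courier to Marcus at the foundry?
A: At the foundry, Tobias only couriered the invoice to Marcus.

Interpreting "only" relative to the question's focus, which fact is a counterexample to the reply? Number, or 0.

8

Answering "What did ...?" puts focus on the thing — here, "the invoice".
"Only" then excludes alternative things while the background — Tobias as agent and Marcus as recipient and at the foundry as setting — is held fixed.
Fact (8) shares the background with a different thing (the voucher) — counterexample.
(Fact (7) would refute a reading with focus on the setting — but that is not what the question asks.)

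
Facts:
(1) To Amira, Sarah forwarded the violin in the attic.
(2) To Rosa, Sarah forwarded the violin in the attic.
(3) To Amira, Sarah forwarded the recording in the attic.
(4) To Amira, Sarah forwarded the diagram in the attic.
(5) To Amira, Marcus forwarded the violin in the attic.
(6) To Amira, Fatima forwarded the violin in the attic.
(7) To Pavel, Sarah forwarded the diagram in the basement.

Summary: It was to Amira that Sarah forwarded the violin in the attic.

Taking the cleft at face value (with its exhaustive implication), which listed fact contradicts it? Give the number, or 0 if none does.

2

Focus of the cleft: "Amira" (the recipient). Presupposed background: Sarah as agent and the violin as thing and in the attic as setting.
The exhaustive reading says no other recipient fits that background.
Fact (2) shares the background but with recipient = Rosa; exhaustivity is violated.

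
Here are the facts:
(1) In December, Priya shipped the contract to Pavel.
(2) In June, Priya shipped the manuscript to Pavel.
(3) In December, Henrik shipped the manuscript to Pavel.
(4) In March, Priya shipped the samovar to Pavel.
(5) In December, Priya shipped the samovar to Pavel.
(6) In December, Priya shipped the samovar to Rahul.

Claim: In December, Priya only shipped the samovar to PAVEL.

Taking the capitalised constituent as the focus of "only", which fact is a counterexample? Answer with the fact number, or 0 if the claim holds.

6

The capitals mark "Pavel" as focus. So "only" rules out other recipients, with the rest (Priya as agent and the samovar as thing and in December as setting) as background.
Fact (6) matches on Priya as agent and the samovar as thing and in December as setting, but has recipient = Rahul instead. That refutes the claim.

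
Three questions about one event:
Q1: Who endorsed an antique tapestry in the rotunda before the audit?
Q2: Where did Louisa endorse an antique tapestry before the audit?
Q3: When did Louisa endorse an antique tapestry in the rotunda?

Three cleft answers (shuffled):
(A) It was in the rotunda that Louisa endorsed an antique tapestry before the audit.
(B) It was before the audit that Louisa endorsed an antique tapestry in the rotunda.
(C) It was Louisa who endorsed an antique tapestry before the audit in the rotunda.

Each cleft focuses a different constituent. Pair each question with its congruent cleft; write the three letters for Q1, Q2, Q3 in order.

CAB

Q1 asks about the subject (agent); cleft (C) focuses "Louisa", which is the subject (agent) — so Q1 → C.
Q2 asks about the location; cleft (A) focuses "in the rotunda", which is the location — so Q2 → A.
Q3 asks about the time; cleft (B) focuses "before the audit", which is the time — so Q3 → B.
Mapping: Q1→C, Q2→A, Q3→B.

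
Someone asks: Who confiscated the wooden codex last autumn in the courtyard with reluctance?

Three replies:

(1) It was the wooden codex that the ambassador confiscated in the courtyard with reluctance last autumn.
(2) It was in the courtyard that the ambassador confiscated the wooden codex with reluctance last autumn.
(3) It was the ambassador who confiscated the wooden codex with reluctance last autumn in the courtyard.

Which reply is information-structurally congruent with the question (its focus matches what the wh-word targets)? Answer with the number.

The question word "who" targets the subject (agent).
Option (1) clefts "the wooden codex" — the direct object, not what was asked.
Option (2) clefts "in the courtyard" — the location, not what was asked.
Option (3) clefts "the ambassador" — that matches what the question asks about.
So the congruent reply is (3).

3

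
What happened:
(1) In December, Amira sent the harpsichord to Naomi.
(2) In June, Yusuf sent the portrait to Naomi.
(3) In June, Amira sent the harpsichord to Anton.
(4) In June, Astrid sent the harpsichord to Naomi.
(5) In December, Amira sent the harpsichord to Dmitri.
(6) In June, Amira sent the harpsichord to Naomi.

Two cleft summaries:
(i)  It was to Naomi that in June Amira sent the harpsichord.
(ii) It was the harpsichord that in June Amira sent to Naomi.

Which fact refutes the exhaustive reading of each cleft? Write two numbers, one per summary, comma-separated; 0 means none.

Summary (i) focuses "Naomi" (the recipient); background Amira as agent and the harpsichord as thing and in June as setting. Fact (3) matches that background with recipient = Anton — refutes (i).
Summary (ii) focuses "the harpsichord" (the thing); background Amira as agent and Naomi as recipient and in June as setting. No fact matches that background with a different thing, so 0.

3, 0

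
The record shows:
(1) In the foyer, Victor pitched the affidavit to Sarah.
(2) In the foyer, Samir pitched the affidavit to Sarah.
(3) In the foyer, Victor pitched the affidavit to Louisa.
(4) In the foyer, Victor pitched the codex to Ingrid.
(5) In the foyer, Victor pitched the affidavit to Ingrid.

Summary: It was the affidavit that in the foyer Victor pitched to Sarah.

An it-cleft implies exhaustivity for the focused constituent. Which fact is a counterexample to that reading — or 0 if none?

0

The cleft puts "the affidavit" in focus and presupposes the open proposition with agent = Victor, recipient = Sarah, setting = in the foyer.
The exhaustive reading says no other thing fits that background.
No listed fact matches the background with a different thing. Exhaustivity holds.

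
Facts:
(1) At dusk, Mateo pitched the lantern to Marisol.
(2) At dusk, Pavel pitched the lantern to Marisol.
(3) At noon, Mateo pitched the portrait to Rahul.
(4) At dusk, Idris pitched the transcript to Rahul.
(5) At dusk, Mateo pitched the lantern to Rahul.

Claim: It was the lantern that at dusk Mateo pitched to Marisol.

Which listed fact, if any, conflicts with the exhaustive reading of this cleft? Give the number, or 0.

Focus of the cleft: "the lantern" (the thing). Presupposed background: agent = Mateo, recipient = Marisol, setting = at dusk.
The exhaustive reading says no other thing fits that background.
Every other fact differs from the presupposition on some backgrounded slot, so none challenges the exhaustivity.

0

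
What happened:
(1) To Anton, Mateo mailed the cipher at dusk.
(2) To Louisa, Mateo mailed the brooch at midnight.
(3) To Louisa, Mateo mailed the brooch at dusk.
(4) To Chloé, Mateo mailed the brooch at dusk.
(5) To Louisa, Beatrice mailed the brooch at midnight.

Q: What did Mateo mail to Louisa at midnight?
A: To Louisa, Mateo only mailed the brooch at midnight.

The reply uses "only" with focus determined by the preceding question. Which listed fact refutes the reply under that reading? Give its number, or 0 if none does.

0

The question "What did ...?" targets the thing, so in the reply the focus falls on "the brooch".
"Only" then excludes alternative things while the background — agent = Mateo, recipient = Louisa, setting = at midnight — is held fixed.
No fact keeps agent = Mateo, recipient = Louisa, setting = at midnight while changing the thing; every other fact differs on something backgrounded. The reply stands.
(Fact (3) would refute a reading with focus on the setting — but that is not what the question asks.)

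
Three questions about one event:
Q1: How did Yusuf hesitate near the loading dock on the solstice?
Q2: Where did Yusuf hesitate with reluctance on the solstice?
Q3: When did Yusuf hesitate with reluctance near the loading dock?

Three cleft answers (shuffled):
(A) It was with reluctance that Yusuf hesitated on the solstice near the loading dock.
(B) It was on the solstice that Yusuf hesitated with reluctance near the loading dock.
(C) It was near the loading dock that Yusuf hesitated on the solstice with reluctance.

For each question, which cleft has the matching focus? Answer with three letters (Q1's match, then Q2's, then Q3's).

ACB

Q1 asks about the manner; cleft (A) focuses "with reluctance", which is the manner — so Q1 → A.
Q2 asks about the location; cleft (C) focuses "near the loading dock", which is the location — so Q2 → C.
Q3 asks about the time; cleft (B) focuses "on the solstice", which is the time — so Q3 → B.
Mapping: Q1→A, Q2→C, Q3→B.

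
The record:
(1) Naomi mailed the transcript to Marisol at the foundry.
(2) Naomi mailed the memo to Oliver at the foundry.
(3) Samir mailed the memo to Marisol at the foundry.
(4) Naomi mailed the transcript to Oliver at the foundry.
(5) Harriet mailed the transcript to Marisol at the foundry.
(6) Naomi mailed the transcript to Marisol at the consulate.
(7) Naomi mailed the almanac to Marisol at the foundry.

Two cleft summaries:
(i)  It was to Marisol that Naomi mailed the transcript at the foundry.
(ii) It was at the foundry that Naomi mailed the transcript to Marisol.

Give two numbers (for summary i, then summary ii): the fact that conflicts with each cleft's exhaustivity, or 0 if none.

(i): focus "Marisol". Looking for Naomi as agent and the transcript as thing and at the foundry as setting with some other recipient — fact (4) has Oliver there. Refuted.
(ii): focus "at the foundry". Looking for Naomi as agent and the transcript as thing and Marisol as recipient with some other setting — fact (6) has at the consulate there. Refuted.

4, 6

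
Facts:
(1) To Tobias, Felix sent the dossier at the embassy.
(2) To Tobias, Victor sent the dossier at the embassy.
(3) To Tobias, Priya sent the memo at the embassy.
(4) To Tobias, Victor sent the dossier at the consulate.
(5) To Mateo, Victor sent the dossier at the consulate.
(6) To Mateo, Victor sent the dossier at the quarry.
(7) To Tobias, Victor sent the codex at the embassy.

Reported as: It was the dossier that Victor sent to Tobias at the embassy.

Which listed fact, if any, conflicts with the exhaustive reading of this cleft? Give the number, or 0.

7

The cleft puts "the dossier" in focus and presupposes the open proposition with Victor as agent and Tobias as recipient and at the embassy as setting.
The exhaustive reading says no other thing fits that background.
But fact (7) also has Victor as agent and Tobias as recipient and at the embassy as setting, with thing = the codex — so the exhaustive reading fails.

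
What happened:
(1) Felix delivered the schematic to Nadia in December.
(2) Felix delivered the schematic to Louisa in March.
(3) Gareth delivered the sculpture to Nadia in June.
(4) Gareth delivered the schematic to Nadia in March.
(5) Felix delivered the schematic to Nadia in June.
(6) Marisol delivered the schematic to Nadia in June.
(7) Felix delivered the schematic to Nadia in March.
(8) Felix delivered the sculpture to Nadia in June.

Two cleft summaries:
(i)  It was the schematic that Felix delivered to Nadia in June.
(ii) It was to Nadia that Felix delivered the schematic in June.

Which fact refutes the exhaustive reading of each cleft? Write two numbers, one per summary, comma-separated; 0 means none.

8, 0

(i): focus "the schematic". Looking for Felix as agent and Nadia as recipient and in June as setting with some other thing — fact (8) has the sculpture there. Refuted.
(ii): focus "Nadia". No fact shares Felix as agent and the schematic as thing and in June as setting with a different recipient. 0.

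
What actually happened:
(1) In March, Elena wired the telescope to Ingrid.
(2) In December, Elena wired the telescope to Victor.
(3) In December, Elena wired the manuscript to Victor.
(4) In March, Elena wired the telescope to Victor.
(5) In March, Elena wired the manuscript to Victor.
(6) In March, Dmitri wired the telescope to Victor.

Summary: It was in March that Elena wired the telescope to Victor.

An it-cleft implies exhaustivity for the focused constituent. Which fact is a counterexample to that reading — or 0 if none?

Focus of the cleft: "in March" (the setting). Presupposed background: agent = Elena, thing = the telescope, recipient = Victor.
Exhaustivity: in March is the only setting satisfying that background.
Fact (2) shares the background but with setting = in December; exhaustivity is violated.

2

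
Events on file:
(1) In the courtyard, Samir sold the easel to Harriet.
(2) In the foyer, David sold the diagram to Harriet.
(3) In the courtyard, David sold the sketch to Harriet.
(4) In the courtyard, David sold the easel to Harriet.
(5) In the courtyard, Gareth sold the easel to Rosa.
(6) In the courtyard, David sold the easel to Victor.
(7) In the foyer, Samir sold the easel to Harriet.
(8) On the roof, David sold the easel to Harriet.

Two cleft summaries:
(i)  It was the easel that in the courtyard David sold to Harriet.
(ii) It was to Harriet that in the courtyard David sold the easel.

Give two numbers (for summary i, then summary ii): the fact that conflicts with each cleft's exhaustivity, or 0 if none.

3, 6

Summary (i) focuses "the easel" (the thing); background David as agent and Harriet as recipient and in the courtyard as setting. Fact (3) matches that background with thing = the sketch — refutes (i).
Summary (ii) focuses "Harriet" (the recipient); background David as agent and the easel as thing and in the courtyard as setting. Fact (6) matches that background with recipient = Victor — refutes (ii).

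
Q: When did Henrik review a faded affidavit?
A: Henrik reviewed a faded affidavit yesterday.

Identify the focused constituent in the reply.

The wh-word "when" asks about the time.
In the answer, "Henrik" and "a faded affidavit" are given — repeated from the question.
The constituent filling the time gap is "yesterday"; that is the focus and would carry nuclear stress.

yesterday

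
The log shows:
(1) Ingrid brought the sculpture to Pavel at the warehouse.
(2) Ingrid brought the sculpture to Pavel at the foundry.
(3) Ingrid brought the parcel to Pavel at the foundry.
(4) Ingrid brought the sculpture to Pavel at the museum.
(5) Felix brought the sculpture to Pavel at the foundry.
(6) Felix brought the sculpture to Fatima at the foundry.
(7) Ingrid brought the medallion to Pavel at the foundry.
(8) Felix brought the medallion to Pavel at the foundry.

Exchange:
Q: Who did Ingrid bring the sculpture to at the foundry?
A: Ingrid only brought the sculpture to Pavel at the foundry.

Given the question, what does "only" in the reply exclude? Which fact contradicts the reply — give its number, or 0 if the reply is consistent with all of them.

0

Answering "Who did ... to ...?" puts focus on the recipient — here, "Pavel".
"Only" then excludes alternative recipients while the background — agent = Ingrid, thing = the sculpture, setting = at the foundry — is held fixed.
No listed fact shares that background with another recipient. Nothing contradicts the reply.
(Fact (3) would refute a reading with focus on the thing — but that is not what the question asks.)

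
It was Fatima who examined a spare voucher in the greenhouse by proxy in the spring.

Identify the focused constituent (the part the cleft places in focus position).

In an it-cleft "It was X that/who ...", the clefted constituent X is the focus; the that/who-clause expresses the presupposed open proposition.
Here the focus is "Fatima". The backgrounded (presupposed) material includes "a spare voucher", "in the spring", "in the greenhouse" and "by proxy".

Fatima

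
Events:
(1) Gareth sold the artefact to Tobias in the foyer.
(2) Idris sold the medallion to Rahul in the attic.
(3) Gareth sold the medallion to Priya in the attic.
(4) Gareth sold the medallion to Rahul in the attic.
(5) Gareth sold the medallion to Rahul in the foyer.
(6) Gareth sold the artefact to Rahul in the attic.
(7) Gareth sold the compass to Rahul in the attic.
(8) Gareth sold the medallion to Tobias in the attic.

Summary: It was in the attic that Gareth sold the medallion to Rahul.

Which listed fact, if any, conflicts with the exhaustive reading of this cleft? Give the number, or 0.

Focus of the cleft: "in the attic" (the setting). Presupposed background: same agent, thing, recipient (Gareth / the medallion / Rahul).
Exhaustivity: in the attic is the only setting satisfying that background.
But fact (5) also has same agent, thing, recipient (Gareth / the medallion / Rahul), with setting = in the foyer — so the exhaustive reading fails.

5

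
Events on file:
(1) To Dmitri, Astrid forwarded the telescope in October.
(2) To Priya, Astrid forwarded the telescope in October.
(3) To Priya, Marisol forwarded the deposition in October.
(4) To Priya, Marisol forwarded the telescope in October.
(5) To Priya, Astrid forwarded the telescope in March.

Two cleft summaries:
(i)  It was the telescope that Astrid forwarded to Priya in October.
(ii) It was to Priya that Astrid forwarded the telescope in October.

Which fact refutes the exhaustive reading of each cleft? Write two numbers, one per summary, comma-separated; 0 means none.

0, 1

(i): focus "the telescope". No fact shares agent = Astrid, recipient = Priya, setting = in October with a different thing. 0.
(ii): focus "Priya". Looking for agent = Astrid, thing = the telescope, setting = in October with some other recipient — fact (1) has Dmitri there. Refuted.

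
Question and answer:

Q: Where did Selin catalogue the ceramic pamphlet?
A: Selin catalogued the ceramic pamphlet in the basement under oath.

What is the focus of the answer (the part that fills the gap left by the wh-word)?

The wh-word "where" asks about the location.
In the answer, "Selin" and "the ceramic pamphlet" are given — repeated from the question.
"under oath" is also new, but it specifies the manner, which is not what the question asks about — so it is not the focus.
The constituent filling the location gap is "in the basement"; that is the focus.

in the basement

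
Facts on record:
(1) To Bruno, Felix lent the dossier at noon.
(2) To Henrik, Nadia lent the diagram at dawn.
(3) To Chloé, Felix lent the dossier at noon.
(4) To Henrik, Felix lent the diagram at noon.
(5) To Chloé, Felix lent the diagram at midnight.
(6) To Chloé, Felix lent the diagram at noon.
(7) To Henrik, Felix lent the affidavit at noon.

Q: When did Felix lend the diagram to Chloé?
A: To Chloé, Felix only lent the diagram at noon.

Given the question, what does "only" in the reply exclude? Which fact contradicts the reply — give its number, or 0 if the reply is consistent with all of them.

5

Answering "When did ...?" puts focus on the setting — here, "at noon".
"Only" then excludes alternative settings while the background — same agent, thing, recipient (Felix / the diagram / Chloé) — is held fixed.
Fact (5) shares the background with a different setting (at midnight) — counterexample.
(Fact (3) would refute a reading with focus on the thing — but that is not what the question asks.)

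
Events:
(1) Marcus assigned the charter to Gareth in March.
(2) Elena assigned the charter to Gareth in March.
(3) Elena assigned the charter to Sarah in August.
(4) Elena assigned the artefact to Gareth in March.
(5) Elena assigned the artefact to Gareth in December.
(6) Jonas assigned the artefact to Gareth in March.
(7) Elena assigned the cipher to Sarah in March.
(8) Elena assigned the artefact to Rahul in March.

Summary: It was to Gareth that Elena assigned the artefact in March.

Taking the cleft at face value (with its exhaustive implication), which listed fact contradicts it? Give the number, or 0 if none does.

8

The cleft puts "Gareth" in focus and presupposes the open proposition with agent = Elena, thing = the artefact, setting = in March.
Exhaustivity: Gareth is the only recipient satisfying that background.
Fact (8) shares the background but with recipient = Rahul; exhaustivity is violated.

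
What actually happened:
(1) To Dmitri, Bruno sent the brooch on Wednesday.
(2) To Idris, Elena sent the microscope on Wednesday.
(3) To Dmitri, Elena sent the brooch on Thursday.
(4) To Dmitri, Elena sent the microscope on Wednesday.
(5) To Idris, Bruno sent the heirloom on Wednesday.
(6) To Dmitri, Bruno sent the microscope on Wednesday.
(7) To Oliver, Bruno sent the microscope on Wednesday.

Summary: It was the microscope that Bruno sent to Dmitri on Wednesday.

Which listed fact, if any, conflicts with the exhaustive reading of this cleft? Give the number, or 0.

1

Focus of the cleft: "the microscope" (the thing). Presupposed background: agent = Bruno, recipient = Dmitri, setting = on Wednesday.
Exhaustivity: the microscope is the only thing satisfying that background.
But fact (1) also has agent = Bruno, recipient = Dmitri, setting = on Wednesday, with thing = the brooch — so the exhaustive reading fails.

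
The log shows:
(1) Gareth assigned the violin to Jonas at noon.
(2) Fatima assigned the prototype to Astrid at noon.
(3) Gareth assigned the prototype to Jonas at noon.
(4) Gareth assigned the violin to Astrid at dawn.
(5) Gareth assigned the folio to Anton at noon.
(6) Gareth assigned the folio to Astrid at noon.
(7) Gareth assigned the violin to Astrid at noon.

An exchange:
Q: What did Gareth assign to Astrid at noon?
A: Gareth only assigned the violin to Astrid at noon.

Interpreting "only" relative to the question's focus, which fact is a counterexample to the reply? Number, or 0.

The question "What did ...?" targets the thing, so in the reply the focus falls on "the violin".
"Only" then excludes alternative things while the background — same agent, recipient, setting (Gareth / Astrid / at noon) — is held fixed.
Fact (6) keeps same agent, recipient, setting (Gareth / Astrid / at noon) but has thing = the folio; that refutes the reply.
(Fact (4) would refute a reading with focus on the setting — but that is not what the question asks.)

6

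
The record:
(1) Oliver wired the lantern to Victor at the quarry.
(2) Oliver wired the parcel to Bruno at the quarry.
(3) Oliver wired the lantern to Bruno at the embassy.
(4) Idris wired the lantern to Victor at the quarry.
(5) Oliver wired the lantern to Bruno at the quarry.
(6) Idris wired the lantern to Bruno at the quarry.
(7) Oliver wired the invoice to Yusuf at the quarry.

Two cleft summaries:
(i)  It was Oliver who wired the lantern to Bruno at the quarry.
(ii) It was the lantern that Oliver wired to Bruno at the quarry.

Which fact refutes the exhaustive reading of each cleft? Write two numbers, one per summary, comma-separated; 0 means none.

(i): focus "Oliver". Looking for thing = the lantern, recipient = Bruno, setting = at the quarry with some other agent — fact (6) has Idris there. Refuted.
(ii): focus "the lantern". Looking for agent = Oliver, recipient = Bruno, setting = at the quarry with some other thing — fact (2) has the parcel there. Refuted.

6, 2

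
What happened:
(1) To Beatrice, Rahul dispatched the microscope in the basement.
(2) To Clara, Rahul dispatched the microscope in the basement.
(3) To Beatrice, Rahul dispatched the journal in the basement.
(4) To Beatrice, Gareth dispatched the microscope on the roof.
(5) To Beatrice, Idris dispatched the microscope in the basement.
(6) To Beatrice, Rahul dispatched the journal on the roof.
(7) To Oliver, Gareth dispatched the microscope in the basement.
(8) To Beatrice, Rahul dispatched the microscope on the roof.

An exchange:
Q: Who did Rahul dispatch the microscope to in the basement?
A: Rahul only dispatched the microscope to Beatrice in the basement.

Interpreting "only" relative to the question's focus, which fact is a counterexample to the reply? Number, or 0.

2

The question "Who did ... to ...?" targets the recipient, so in the reply the focus falls on "Beatrice".
"Only" then excludes alternative recipients while the background — same agent, thing, setting (Rahul / the microscope / in the basement) — is held fixed.
Fact (2) shares the background with a different recipient (Clara) — counterexample.
(Fact (8) would refute a reading with focus on the setting — but that is not what the question asks.)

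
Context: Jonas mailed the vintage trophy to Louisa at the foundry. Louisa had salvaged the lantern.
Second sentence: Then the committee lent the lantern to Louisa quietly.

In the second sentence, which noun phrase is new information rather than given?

the committee

"the lantern" and "Louisa" in the second sentence are given — already mentioned in the context.
"the committee" has no antecedent in the context; it is discourse-new.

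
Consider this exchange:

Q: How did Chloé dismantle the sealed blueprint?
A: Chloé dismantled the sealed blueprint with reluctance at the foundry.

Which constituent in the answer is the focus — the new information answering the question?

with reluctance

The wh-word "how" asks about the manner.
In the answer, "Chloé" and "the sealed blueprint" are given — repeated from the question.
"at the foundry" is also new, but it specifies the location, which is not what the question asks about — so it is not the focus.
The constituent filling the manner gap is "with reluctance"; that is the focus.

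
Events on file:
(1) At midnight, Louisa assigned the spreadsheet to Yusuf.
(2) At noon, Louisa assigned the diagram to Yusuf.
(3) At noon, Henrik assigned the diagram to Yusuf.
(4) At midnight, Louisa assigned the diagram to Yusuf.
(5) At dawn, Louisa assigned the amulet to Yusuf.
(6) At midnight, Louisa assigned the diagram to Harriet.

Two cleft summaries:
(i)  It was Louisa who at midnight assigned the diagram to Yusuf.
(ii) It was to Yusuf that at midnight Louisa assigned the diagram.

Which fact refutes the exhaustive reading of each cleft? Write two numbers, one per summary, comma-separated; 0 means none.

Summary (i) focuses "Louisa" (the agent); background the diagram as thing and Yusuf as recipient and at midnight as setting. No fact matches that background with a different agent, so 0.
Summary (ii) focuses "Yusuf" (the recipient); background Louisa as agent and the diagram as thing and at midnight as setting. Fact (6) matches that background with recipient = Harriet — refutes (ii).

0, 6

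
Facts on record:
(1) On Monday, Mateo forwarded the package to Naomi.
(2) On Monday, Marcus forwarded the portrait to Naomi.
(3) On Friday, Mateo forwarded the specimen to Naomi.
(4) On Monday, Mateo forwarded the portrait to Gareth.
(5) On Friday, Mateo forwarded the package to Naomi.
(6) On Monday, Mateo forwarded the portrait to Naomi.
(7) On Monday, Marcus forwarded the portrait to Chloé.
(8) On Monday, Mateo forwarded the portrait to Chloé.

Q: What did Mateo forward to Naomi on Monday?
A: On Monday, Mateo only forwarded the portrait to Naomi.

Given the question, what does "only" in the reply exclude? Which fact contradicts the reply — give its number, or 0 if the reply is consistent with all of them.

1

Answering "What did ...?" puts focus on the thing — here, "the portrait".
"Only" then excludes alternative things while the background — agent = Mateo, recipient = Naomi, setting = on Monday — is held fixed.
Fact (1) shares the background with a different thing (the package) — counterexample.
(Fact (4) would refute a reading with focus on the recipient — but that is not what the question asks.)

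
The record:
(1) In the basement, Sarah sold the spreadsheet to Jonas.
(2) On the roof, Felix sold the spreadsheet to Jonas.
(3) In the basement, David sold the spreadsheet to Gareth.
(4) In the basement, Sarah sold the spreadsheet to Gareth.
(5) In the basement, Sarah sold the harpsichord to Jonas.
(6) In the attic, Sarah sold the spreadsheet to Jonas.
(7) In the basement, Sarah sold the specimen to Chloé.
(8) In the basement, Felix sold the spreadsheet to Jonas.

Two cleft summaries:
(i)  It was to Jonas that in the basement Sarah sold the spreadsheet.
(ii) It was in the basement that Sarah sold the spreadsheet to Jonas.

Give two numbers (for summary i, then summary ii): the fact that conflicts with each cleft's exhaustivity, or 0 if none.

4, 6

Summary (i) focuses "Jonas" (the recipient); background same agent, thing, setting (Sarah / the spreadsheet / in the basement). Fact (4) matches that background with recipient = Gareth — refutes (i).
Summary (ii) focuses "in the basement" (the setting); background same agent, thing, recipient (Sarah / the spreadsheet / Jonas). Fact (6) matches that background with setting = in the attic — refutes (ii).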